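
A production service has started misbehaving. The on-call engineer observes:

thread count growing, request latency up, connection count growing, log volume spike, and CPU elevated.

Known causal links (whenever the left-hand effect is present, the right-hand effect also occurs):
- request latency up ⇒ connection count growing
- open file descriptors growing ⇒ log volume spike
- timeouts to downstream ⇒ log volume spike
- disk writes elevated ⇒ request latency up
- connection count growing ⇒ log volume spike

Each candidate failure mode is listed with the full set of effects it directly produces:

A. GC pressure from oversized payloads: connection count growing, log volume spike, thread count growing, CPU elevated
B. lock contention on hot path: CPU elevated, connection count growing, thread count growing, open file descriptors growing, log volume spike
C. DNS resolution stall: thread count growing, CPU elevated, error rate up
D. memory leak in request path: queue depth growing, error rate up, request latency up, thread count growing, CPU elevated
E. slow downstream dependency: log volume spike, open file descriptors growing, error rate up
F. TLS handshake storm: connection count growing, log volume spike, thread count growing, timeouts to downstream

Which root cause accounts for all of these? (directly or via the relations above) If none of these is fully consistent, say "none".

D

Checking each candidate against the observations:
(A) GC pressure from oversized payloads — thread count growing +; request latency up -; connection count growing +; log volume spike +; CPU elevated +
(B) lock contention on hot path — does not account for request latency up
(C) DNS resolution stall — thread count growing +; request latency up -; connection count growing -; log volume spike -; CPU elevated +
(D) memory leak in request path — accounts for every observation (connection count growing through request latency up → connection count growing)
(E) slow downstream dependency — does not account for thread count growing, request latency up, connection count growing, CPU elevated
(F) TLS handshake storm — does not account for request latency up, CPU elevated
(D) is the only candidate with no mismatches.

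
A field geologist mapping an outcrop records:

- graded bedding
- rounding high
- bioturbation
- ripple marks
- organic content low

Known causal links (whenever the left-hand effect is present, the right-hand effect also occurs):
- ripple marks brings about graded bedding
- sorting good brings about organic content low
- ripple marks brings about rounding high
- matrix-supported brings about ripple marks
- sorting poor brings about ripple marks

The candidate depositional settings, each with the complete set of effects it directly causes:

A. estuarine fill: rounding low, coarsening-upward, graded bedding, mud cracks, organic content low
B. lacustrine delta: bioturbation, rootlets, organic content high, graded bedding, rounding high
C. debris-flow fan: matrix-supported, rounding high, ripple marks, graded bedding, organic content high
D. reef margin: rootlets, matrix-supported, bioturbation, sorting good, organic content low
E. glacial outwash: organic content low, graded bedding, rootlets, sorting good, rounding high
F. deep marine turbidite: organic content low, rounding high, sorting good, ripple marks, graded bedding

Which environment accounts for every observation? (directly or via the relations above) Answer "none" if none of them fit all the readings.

Testing each hypothesis:
(A) estuarine fill — graded bedding +; rounding high -; bioturbation -; ripple marks -; organic content low +
(B) lacustrine delta — fails on ripple marks, organic content low (predicts organic content high, not organic content low)
(C) debris-flow fan — fails on bioturbation, organic content low (predicts organic content high, not organic content low)
(D) reef margin — graded bedding + (through matrix-supported → ripple marks → graded bedding); rounding high + (through matrix-supported → ripple marks → rounding high); bioturbation +; ripple marks + (through matrix-supported → ripple marks); organic content low +
(E) glacial outwash — does not account for bioturbation, ripple marks
(F) deep marine turbidite — does not account for bioturbation
(D) is the only candidate with no mismatches.

D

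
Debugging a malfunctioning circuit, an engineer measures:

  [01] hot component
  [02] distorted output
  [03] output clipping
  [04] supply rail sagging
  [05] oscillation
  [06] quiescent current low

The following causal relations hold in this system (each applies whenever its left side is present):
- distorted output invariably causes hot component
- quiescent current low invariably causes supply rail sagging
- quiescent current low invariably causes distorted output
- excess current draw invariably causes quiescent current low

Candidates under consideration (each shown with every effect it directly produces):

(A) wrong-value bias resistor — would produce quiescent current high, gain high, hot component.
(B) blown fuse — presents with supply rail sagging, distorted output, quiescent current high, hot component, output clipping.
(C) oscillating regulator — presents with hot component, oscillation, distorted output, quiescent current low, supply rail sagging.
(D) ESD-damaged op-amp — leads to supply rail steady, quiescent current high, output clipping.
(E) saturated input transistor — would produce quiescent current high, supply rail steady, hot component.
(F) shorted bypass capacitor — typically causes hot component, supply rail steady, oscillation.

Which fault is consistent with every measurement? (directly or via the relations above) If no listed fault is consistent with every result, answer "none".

none

For each candidate, compare predicted effects to what was observed:
(A) wrong-value bias resistor — fails on distorted output, output clipping, supply rail sagging, oscillation, quiescent current low (predicts quiescent current high, not quiescent current low)
(B) blown fuse — hot component match; distorted output match; output clipping match; supply rail sagging match; oscillation miss; quiescent current low miss
(C) oscillating regulator — does not account for output clipping
(D) ESD-damaged op-amp — fails on hot component, distorted output, supply rail sagging, oscillation, quiescent current low (predicts supply rail steady, not supply rail sagging; predicts quiescent current high, not quiescent current low)
(E) saturated input transistor — fails on distorted output, output clipping, supply rail sagging, oscillation, quiescent current low (predicts supply rail steady, not supply rail sagging; predicts quiescent current high, not quiescent current low)
(F) shorted bypass capacitor — hot component match; distorted output miss; output clipping miss; supply rail sagging miss; oscillation match; quiescent current low miss
No candidate is consistent with all observations.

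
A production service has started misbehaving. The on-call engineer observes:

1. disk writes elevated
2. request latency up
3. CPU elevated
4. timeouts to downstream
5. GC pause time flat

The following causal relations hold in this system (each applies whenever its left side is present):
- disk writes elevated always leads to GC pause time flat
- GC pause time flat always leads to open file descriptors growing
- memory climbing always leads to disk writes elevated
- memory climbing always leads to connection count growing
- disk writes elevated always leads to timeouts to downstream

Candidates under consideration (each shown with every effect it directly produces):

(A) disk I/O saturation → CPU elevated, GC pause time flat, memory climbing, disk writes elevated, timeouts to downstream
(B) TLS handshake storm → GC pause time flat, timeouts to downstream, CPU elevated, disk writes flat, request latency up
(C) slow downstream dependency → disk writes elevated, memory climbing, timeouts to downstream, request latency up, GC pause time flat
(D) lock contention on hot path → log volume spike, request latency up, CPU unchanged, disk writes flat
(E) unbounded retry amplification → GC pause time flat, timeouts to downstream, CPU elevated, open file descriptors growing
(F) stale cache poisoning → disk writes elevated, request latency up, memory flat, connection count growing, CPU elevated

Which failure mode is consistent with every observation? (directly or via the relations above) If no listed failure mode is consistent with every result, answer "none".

F

Checking each candidate against the observations:
(A) disk I/O saturation — disk writes elevated +; request latency up -; CPU elevated +; timeouts to downstream +; GC pause time flat +
(B) TLS handshake storm — fails on disk writes elevated (predicts disk writes flat, not disk writes elevated)
(C) slow downstream dependency — disk writes elevated +; request latency up +; CPU elevated -; timeouts to downstream +; GC pause time flat +
(D) lock contention on hot path — disk writes elevated -; request latency up +; CPU elevated -; timeouts to downstream -; GC pause time flat -
(E) unbounded retry amplification — does not account for disk writes elevated, request latency up
(F) stale cache poisoning — disk writes elevated +; request latency up +; CPU elevated +; timeouts to downstream + (by disk writes elevated → timeouts to downstream); GC pause time flat + (by disk writes elevated → GC pause time flat)
(F) is the only candidate with no mismatches.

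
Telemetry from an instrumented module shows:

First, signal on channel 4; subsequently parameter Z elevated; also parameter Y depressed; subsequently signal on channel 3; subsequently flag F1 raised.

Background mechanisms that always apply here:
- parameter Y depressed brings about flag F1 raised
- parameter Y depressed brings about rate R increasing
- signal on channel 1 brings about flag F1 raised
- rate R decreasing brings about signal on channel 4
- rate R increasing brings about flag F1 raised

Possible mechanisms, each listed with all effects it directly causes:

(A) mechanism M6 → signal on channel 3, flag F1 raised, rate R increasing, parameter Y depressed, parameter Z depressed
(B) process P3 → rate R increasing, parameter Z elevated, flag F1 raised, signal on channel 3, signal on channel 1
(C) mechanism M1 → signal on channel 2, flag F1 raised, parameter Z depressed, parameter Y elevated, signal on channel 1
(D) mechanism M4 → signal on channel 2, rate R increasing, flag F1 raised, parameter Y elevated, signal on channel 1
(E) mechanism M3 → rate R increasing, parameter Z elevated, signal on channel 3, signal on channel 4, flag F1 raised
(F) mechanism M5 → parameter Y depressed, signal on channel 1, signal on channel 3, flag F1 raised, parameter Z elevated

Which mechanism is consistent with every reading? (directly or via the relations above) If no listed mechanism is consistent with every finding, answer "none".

Per-candidate check:
(A) mechanism M6 — signal on channel 4 miss; parameter Z elevated miss; parameter Y depressed match; signal on channel 3 match; flag F1 raised match
(B) process P3 — signal on channel 4 miss; parameter Z elevated match; parameter Y depressed miss; signal on channel 3 match; flag F1 raised match
(C) mechanism M1 — fails on signal on channel 4, parameter Z elevated, parameter Y depressed, signal on channel 3 (predicts parameter Z depressed, not parameter Z elevated; predicts parameter Y elevated, not parameter Y depressed)
(D) mechanism M4 — fails on signal on channel 4, parameter Z elevated, parameter Y depressed, signal on channel 3 (predicts parameter Y elevated, not parameter Y depressed)
(E) mechanism M3 — does not account for parameter Y depressed
(F) mechanism M5 — does not account for signal on channel 4
No candidate is consistent with all observations.

none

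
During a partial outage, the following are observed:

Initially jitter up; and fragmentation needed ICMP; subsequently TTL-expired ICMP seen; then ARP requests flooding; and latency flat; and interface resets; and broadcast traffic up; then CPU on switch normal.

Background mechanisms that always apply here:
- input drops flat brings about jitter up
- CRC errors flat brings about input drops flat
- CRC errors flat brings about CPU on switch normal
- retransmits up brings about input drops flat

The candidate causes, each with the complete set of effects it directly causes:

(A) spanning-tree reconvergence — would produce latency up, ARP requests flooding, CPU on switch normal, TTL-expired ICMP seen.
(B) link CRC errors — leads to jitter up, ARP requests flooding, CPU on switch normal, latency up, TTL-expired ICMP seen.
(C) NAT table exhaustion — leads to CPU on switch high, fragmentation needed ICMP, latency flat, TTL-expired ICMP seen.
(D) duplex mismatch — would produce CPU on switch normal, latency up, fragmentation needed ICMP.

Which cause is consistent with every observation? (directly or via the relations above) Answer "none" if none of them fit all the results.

Testing each hypothesis:
(A) spanning-tree reconvergence — jitter up -; fragmentation needed ICMP -; TTL-expired ICMP seen +; ARP requests flooding +; latency flat -; interface resets -; broadcast traffic up -; CPU on switch normal +
(B) link CRC errors — fails on fragmentation needed ICMP, latency flat, interface resets, broadcast traffic up (predicts latency up, not latency flat)
(C) NAT table exhaustion — jitter up -; fragmentation needed ICMP +; TTL-expired ICMP seen +; ARP requests flooding -; latency flat +; interface resets -; broadcast traffic up -; CPU on switch normal -
(D) duplex mismatch — jitter up -; fragmentation needed ICMP +; TTL-expired ICMP seen -; ARP requests flooding -; latency flat -; interface resets -; broadcast traffic up -; CPU on switch normal +
Every candidate fails on at least one observation.

none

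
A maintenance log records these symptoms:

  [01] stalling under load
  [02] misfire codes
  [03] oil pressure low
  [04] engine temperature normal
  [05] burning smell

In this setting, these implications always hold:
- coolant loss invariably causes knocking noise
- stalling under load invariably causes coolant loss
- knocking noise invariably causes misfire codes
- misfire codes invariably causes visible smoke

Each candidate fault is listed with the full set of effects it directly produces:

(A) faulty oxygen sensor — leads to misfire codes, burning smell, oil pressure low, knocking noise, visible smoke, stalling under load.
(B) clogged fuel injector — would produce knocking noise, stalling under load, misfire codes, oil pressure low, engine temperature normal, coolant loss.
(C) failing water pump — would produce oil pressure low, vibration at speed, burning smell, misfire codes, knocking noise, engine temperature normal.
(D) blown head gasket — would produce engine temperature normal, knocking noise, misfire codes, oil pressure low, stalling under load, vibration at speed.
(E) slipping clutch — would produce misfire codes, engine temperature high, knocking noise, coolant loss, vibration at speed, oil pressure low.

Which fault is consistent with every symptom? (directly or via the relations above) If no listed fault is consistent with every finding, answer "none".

none

Testing each hypothesis:
(A) faulty oxygen sensor — stalling under load ✓; misfire codes ✓; oil pressure low ✓; engine temperature normal ✗; burning smell ✓
(B) clogged fuel injector — does not account for burning smell
(C) failing water pump — stalling under load ✗; misfire codes ✓; oil pressure low ✓; engine temperature normal ✓; burning smell ✓
(D) blown head gasket — does not account for burning smell
(E) slipping clutch — stalling under load ✗; misfire codes ✓; oil pressure low ✓; engine temperature normal ✗; burning smell ✗
Every candidate fails on at least one observation.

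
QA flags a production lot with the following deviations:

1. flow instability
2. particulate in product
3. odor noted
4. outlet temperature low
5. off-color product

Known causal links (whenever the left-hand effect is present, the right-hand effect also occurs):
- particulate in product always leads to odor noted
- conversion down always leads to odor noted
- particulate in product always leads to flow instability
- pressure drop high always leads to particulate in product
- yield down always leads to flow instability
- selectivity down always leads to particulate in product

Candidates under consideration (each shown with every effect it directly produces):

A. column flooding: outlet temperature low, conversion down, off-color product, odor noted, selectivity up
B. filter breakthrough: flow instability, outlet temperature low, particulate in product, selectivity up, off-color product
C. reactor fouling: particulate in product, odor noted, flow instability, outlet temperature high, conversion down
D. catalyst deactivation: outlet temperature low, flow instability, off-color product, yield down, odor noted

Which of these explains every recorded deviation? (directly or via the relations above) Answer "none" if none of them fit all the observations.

For each candidate, compare predicted effects to what was observed:
(A) column flooding — does not account for flow instability, particulate in product
(B) filter breakthrough — accounts for every observation (odor noted via particulate in product → odor noted)
(C) reactor fouling — flow instability ✓; particulate in product ✓; odor noted ✓; outlet temperature low ✗; off-color product ✗
(D) catalyst deactivation — does not account for particulate in product
(B) is the only candidate with no mismatches.

B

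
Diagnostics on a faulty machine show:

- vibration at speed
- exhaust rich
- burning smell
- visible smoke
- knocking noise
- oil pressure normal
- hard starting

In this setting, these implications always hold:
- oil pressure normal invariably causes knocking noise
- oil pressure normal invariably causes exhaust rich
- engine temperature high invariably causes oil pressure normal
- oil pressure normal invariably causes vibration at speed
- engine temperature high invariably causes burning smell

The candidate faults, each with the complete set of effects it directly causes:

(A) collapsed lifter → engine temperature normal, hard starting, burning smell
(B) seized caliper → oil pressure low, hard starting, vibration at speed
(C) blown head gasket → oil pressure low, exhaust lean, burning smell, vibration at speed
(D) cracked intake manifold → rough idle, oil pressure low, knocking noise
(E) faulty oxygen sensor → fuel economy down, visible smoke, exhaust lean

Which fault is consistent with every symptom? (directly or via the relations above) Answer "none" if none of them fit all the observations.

none

For each candidate, compare predicted effects to what was observed:
(A) collapsed lifter — does not account for vibration at speed, exhaust rich, visible smoke, knocking noise, oil pressure normal
(B) seized caliper — vibration at speed +; exhaust rich -; burning smell -; visible smoke -; knocking noise -; oil pressure normal -; hard starting +
(C) blown head gasket — vibration at speed +; exhaust rich -; burning smell +; visible smoke -; knocking noise -; oil pressure normal -; hard starting -
(D) cracked intake manifold — fails on vibration at speed, exhaust rich, burning smell, visible smoke, oil pressure normal, hard starting (predicts oil pressure low, not oil pressure normal)
(E) faulty oxygen sensor — fails on vibration at speed, exhaust rich, burning smell, knocking noise, oil pressure normal, hard starting (predicts exhaust lean, not exhaust rich)
None of the listed candidates fits everything.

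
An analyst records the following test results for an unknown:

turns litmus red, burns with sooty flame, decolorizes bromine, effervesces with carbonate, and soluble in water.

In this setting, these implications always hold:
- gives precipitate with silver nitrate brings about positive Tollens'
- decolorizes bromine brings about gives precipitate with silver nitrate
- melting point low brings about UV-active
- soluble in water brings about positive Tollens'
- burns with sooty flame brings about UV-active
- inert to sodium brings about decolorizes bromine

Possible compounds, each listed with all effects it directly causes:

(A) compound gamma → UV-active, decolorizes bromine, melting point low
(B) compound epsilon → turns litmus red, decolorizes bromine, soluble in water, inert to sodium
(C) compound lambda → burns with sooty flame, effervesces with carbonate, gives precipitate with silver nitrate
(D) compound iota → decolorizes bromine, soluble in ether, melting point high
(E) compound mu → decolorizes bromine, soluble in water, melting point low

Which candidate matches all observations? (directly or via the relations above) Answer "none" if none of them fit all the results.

none

Checking each candidate against the observations:
(A) compound gamma — does not account for turns litmus red, burns with sooty flame, effervesces with carbonate, soluble in water
(B) compound epsilon — does not account for burns with sooty flame, effervesces with carbonate
(C) compound lambda — turns litmus red miss; burns with sooty flame match; decolorizes bromine miss; effervesces with carbonate match; soluble in water miss
(D) compound iota — turns litmus red miss; burns with sooty flame miss; decolorizes bromine match; effervesces with carbonate miss; soluble in water miss
(E) compound mu — turns litmus red miss; burns with sooty flame miss; decolorizes bromine match; effervesces with carbonate miss; soluble in water match
No candidate is consistent with all observations.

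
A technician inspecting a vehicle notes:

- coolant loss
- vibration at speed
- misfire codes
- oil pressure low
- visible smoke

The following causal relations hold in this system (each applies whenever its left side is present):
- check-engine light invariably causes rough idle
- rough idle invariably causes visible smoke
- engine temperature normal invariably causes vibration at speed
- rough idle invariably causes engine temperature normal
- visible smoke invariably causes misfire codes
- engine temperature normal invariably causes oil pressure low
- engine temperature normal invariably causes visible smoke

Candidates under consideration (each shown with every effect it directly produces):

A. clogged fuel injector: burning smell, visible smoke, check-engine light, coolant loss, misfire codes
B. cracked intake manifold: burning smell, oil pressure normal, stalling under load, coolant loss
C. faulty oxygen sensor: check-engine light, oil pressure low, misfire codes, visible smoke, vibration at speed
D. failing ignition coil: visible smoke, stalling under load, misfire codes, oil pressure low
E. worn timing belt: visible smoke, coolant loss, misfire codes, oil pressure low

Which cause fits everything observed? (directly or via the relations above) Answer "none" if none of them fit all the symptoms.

A

For each candidate, compare predicted effects to what was observed:
(A) clogged fuel injector — accounts for every observation (vibration at speed through check-engine light → rough idle → engine temperature normal → vibration at speed)
(B) cracked intake manifold — coolant loss yes; vibration at speed NO; misfire codes NO; oil pressure low NO; visible smoke NO
(C) faulty oxygen sensor — does not account for coolant loss
(D) failing ignition coil — coolant loss NO; vibration at speed NO; misfire codes yes; oil pressure low yes; visible smoke yes
(E) worn timing belt — coolant loss yes; vibration at speed NO; misfire codes yes; oil pressure low yes; visible smoke yes
(A) is the only candidate with no mismatches.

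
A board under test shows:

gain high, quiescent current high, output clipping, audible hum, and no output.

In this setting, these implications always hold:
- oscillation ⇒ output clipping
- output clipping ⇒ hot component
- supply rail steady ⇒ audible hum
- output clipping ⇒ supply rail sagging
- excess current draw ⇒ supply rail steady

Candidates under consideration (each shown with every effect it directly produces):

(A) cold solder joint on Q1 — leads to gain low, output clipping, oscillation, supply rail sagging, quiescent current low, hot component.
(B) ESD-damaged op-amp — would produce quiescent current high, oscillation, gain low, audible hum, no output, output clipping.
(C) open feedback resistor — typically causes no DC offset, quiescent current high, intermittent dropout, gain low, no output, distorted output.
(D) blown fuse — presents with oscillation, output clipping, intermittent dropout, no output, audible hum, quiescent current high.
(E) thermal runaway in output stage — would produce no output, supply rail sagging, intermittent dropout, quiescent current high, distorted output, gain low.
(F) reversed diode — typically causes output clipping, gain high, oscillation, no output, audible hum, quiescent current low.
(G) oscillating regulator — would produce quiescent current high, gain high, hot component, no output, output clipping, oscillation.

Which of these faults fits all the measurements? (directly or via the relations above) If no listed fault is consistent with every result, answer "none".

Per-candidate check:
(A) cold solder joint on Q1 — fails on gain high, quiescent current high, audible hum, no output (predicts gain low, not gain high; predicts quiescent current low, not quiescent current high)
(B) ESD-damaged op-amp — fails on gain high (predicts gain low, not gain high)
(C) open feedback resistor — gain high miss; quiescent current high match; output clipping miss; audible hum miss; no output match
(D) blown fuse — gain high miss; quiescent current high match; output clipping match; audible hum match; no output match
(E) thermal runaway in output stage — gain high miss; quiescent current high match; output clipping miss; audible hum miss; no output match
(F) reversed diode — gain high match; quiescent current high miss; output clipping match; audible hum match; no output match
(G) oscillating regulator — gain high match; quiescent current high match; output clipping match; audible hum miss; no output match
Every candidate fails on at least one observation.

none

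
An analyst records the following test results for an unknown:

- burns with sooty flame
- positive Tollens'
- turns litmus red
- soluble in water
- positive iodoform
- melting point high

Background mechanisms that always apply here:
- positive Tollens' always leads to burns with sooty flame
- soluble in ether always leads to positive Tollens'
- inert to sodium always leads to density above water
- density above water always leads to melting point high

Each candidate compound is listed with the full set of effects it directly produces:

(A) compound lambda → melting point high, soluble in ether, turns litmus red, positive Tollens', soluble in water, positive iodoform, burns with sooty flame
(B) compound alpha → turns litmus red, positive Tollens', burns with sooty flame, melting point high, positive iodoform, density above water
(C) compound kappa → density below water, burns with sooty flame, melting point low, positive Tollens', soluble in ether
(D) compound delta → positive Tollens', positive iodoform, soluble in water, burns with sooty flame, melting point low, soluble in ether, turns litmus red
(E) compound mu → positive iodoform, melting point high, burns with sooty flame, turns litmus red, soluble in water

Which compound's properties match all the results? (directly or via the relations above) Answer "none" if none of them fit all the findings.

Testing each hypothesis:
(A) compound lambda — burns with sooty flame ✓; positive Tollens' ✓; turns litmus red ✓; soluble in water ✓; positive iodoform ✓; melting point high ✓
(B) compound alpha — does not account for soluble in water
(C) compound kappa — burns with sooty flame ✓; positive Tollens' ✓; turns litmus red ✗; soluble in water ✗; positive iodoform ✗; melting point high ✗
(D) compound delta — burns with sooty flame ✓; positive Tollens' ✓; turns litmus red ✓; soluble in water ✓; positive iodoform ✓; melting point high ✗
(E) compound mu — burns with sooty flame ✓; positive Tollens' ✗; turns litmus red ✓; soluble in water ✓; positive iodoform ✓; melting point high ✓
(A) is the only candidate with no mismatches.

A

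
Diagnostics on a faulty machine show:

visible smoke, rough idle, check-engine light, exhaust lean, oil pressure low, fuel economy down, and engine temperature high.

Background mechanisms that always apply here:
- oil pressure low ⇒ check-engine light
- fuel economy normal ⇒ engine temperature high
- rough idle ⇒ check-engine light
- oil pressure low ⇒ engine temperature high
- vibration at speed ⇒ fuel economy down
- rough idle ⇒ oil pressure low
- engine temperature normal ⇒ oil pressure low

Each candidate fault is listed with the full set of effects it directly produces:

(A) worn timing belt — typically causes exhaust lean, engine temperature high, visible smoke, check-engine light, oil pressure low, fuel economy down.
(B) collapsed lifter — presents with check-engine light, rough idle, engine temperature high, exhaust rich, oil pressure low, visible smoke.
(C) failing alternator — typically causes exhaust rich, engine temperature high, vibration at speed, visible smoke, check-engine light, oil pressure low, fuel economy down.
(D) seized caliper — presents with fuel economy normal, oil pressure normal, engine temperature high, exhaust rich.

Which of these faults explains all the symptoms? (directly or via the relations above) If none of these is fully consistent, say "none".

For each candidate, compare predicted effects to what was observed:
(A) worn timing belt — visible smoke yes; rough idle NO; check-engine light yes; exhaust lean yes; oil pressure low yes; fuel economy down yes; engine temperature high yes
(B) collapsed lifter — visible smoke yes; rough idle yes; check-engine light yes; exhaust lean NO; oil pressure low yes; fuel economy down NO; engine temperature high yes
(C) failing alternator — visible smoke yes; rough idle NO; check-engine light yes; exhaust lean NO; oil pressure low yes; fuel economy down yes; engine temperature high yes
(D) seized caliper — visible smoke NO; rough idle NO; check-engine light NO; exhaust lean NO; oil pressure low NO; fuel economy down NO; engine temperature high yes
None of the listed candidates fits everything.

none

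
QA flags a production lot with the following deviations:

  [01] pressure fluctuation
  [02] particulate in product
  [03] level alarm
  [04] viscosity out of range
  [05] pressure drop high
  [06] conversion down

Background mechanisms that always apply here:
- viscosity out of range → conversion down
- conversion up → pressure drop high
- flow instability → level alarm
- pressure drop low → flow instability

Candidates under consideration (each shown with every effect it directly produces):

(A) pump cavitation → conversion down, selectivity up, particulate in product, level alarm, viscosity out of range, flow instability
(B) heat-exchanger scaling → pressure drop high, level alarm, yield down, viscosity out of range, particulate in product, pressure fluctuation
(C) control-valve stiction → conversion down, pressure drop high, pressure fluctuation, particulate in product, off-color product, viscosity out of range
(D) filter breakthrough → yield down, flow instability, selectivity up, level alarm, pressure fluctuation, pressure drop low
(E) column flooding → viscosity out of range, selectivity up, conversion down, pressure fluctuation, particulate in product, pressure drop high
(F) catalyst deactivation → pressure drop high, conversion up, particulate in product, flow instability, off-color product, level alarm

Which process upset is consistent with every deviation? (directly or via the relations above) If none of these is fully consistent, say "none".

Per-candidate check:
(A) pump cavitation — pressure fluctuation NO; particulate in product yes; level alarm yes; viscosity out of range yes; pressure drop high NO; conversion down yes
(B) heat-exchanger scaling — accounts for every observation (conversion down by viscosity out of range → conversion down)
(C) control-valve stiction — does not account for level alarm
(D) filter breakthrough — fails on particulate in product, viscosity out of range, pressure drop high, conversion down (predicts pressure drop low, not pressure drop high)
(E) column flooding — pressure fluctuation yes; particulate in product yes; level alarm NO; viscosity out of range yes; pressure drop high yes; conversion down yes
(F) catalyst deactivation — pressure fluctuation NO; particulate in product yes; level alarm yes; viscosity out of range NO; pressure drop high yes; conversion down NO
Only (B) is consistent with every observation.

B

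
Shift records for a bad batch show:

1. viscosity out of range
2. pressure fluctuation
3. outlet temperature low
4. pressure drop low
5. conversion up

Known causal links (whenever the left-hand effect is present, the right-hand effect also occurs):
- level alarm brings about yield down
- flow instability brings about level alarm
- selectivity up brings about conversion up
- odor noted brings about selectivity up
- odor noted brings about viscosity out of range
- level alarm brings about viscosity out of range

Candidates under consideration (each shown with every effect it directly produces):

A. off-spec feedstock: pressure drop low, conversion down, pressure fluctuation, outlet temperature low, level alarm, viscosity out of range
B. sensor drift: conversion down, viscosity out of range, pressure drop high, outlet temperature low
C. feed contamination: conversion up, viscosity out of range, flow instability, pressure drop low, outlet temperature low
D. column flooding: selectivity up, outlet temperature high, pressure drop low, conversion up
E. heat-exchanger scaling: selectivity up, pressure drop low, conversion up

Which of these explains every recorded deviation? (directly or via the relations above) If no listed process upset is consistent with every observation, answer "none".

none

For each candidate, compare predicted effects to what was observed:
(A) off-spec feedstock — fails on conversion up (predicts conversion down, not conversion up)
(B) sensor drift — fails on pressure fluctuation, pressure drop low, conversion up (predicts pressure drop high, not pressure drop low; predicts conversion down, not conversion up)
(C) feed contamination — viscosity out of range +; pressure fluctuation -; outlet temperature low +; pressure drop low +; conversion up +
(D) column flooding — viscosity out of range -; pressure fluctuation -; outlet temperature low -; pressure drop low +; conversion up +
(E) heat-exchanger scaling — does not account for viscosity out of range, pressure fluctuation, outlet temperature low
No candidate is consistent with all observations.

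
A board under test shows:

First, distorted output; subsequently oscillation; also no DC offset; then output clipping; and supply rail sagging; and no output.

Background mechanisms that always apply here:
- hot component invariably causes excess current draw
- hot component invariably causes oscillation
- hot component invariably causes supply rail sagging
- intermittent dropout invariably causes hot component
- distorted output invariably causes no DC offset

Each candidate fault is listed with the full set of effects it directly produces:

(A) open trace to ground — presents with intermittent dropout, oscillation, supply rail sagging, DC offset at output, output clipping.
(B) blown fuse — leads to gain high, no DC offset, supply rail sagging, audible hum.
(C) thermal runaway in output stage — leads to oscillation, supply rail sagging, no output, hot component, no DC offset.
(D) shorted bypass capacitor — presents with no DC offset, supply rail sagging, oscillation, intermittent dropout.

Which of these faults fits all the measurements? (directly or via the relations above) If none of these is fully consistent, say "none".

Checking each candidate against the observations:
(A) open trace to ground — fails on distorted output, no DC offset, no output (predicts DC offset at output, not no DC offset)
(B) blown fuse — does not account for distorted output, oscillation, output clipping, no output
(C) thermal runaway in output stage — does not account for distorted output, output clipping
(D) shorted bypass capacitor — distorted output -; oscillation +; no DC offset +; output clipping -; supply rail sagging +; no output -
None of the listed candidates fits everything.

none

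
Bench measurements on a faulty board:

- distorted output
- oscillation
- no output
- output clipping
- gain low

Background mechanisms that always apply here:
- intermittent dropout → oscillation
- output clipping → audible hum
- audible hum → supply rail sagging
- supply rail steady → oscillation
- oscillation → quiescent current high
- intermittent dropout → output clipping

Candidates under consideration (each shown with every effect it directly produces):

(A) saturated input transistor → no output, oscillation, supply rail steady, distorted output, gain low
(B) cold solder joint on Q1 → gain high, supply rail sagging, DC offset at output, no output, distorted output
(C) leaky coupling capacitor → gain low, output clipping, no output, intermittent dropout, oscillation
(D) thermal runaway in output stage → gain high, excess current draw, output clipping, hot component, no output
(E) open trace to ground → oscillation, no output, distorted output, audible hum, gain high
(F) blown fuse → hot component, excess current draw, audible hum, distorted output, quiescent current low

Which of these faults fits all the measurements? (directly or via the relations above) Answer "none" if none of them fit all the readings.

For each candidate, compare predicted effects to what was observed:
(A) saturated input transistor — distorted output ✓; oscillation ✓; no output ✓; output clipping ✗; gain low ✓
(B) cold solder joint on Q1 — distorted output ✓; oscillation ✗; no output ✓; output clipping ✗; gain low ✗
(C) leaky coupling capacitor — does not account for distorted output
(D) thermal runaway in output stage — distorted output ✗; oscillation ✗; no output ✓; output clipping ✓; gain low ✗
(E) open trace to ground — distorted output ✓; oscillation ✓; no output ✓; output clipping ✗; gain low ✗
(F) blown fuse — distorted output ✓; oscillation ✗; no output ✗; output clipping ✗; gain low ✗
Every candidate fails on at least one observation.

none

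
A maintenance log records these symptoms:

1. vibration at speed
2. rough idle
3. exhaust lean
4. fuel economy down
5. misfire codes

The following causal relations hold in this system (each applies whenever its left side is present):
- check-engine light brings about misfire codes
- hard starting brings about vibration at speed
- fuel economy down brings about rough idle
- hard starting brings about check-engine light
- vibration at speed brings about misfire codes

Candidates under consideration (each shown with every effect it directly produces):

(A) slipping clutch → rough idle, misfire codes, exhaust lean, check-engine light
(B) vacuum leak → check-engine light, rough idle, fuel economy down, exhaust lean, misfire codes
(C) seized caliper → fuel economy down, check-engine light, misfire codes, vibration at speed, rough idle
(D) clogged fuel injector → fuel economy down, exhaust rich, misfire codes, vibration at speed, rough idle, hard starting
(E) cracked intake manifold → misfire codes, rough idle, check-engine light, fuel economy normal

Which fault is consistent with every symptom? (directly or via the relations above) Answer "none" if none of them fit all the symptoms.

Per-candidate check:
(A) slipping clutch — vibration at speed NO; rough idle yes; exhaust lean yes; fuel economy down NO; misfire codes yes
(B) vacuum leak — does not account for vibration at speed
(C) seized caliper — vibration at speed yes; rough idle yes; exhaust lean NO; fuel economy down yes; misfire codes yes
(D) clogged fuel injector — fails on exhaust lean (predicts exhaust rich, not exhaust lean)
(E) cracked intake manifold — fails on vibration at speed, exhaust lean, fuel economy down (predicts fuel economy normal, not fuel economy down)
Every candidate fails on at least one observation.

none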